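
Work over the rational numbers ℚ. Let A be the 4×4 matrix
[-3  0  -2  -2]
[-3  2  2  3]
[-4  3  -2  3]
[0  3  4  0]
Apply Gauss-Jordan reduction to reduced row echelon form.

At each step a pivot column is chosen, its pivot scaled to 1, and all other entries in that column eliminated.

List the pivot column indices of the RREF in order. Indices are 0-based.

pivot columns: 0, 1, 2, 3

[1] R0 /= -3  ⇒  (1, 0, 2/3, 2/3)
     R1 -= -3·R0  ⇒  (0, 2, 4, 5)
     R2 -= -4·R0  ⇒  (0, 3, 2/3, 17/3)
[2] R1 /= 2  ⇒  (0, 1, 2, 5/2)
     R2 -= 3·R1  ⇒  (0, 0, -16/3, -11/6)
     R3 -= 3·R1  ⇒  (0, 0, -2, -15/2)
[3] R2 /= -16/3  ⇒  (0, 0, 1, 11/32)
     R0 -= 2/3·R2  ⇒  (1, 0, 0, 7/16)
     R1 -= 2·R2  ⇒  (0, 1, 0, 29/16)
     R3 -= -2·R2  ⇒  (0, 0, 0, -109/16)
[4] R3 /= -109/16  ⇒  (0, 0, 0, 1)
     R0 -= 7/16·R3  ⇒  (1, 0, 0, 0)
     R1 -= 29/16·R3  ⇒  (0, 1, 0, 0)
     R2 -= 11/32·R3  ⇒  (0, 0, 1, 0)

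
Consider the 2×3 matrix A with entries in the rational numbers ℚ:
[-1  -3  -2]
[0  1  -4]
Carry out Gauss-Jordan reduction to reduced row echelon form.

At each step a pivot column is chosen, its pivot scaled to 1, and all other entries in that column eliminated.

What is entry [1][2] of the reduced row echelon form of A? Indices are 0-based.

M[1][2] = -4

[1] R0 /= -1  ⇒  (1, 3, 2)
[2] R1 /= 1  ⇒  (0, 1, -4)
     R0 -= 3·R1  ⇒  (1, 0, 14)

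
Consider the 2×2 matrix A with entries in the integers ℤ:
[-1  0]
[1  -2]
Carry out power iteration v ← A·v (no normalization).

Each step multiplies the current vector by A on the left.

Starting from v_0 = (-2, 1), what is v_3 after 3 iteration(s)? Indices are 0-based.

v_3 = (2, -22)

v_0 = (-2, 1).
v_1 = A·v_0 = (2, -4).
v_2 = A·v_1 = (-2, 10).
v_3 = A·v_2 = (2, -22).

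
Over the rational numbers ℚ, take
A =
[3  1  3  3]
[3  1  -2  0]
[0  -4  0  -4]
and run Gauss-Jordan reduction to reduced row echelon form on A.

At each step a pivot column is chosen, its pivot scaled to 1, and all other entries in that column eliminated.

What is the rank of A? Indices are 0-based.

rank = 3

[1] R0 /= 3  ⇒  (1, 1/3, 1, 1)
     R1 -= 3·R0  ⇒  (0, 0, -5, -3)
[2] R1 <-> R2
[2] R1 /= -4  ⇒  (0, 1, 0, 1)
     R0 -= 1/3·R1  ⇒  (1, 0, 1, 2/3)
[3] R2 /= -5  ⇒  (0, 0, 1, 3/5)
     R0 -= 1·R2  ⇒  (1, 0, 0, 1/15)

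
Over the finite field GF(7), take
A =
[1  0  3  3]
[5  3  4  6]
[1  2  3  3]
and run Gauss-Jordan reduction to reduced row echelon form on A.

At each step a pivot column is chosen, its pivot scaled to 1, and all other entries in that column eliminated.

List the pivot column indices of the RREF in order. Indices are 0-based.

pivot columns: 0, 1, 2

[1] R0 /= 1  ⇒  (1, 0, 3, 3)
     R1 -= 5·R0  ⇒  (0, 3, 3, 5)
     R2 -= 1·R0  ⇒  (0, 2, 0, 0)
[2] R1 /= 3  ⇒  (0, 1, 1, 4)
     R2 -= 2·R1  ⇒  (0, 0, 5, 6)
[3] R2 /= 5  ⇒  (0, 0, 1, 4)
     R0 -= 3·R2  ⇒  (1, 0, 0, 5)
     R1 -= 1·R2  ⇒  (0, 1, 0, 0)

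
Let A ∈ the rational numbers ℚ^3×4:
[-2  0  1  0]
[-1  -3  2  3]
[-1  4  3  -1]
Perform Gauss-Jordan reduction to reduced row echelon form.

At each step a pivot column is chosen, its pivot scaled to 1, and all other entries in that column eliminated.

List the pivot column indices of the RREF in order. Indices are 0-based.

[1] R0 /= -2  ⇒  (1, 0, -1/2, 0)
     R1 -= -1·R0  ⇒  (0, -3, 3/2, 3)
     R2 -= -1·R0  ⇒  (0, 4, 5/2, -1)
[2] R1 /= -3  ⇒  (0, 1, -1/2, -1)
     R2 -= 4·R1  ⇒  (0, 0, 9/2, 3)
[3] R2 /= 9/2  ⇒  (0, 0, 1, 2/3)
     R0 -= -1/2·R2  ⇒  (1, 0, 0, 1/3)
     R1 -= -1/2·R2  ⇒  (0, 1, 0, -2/3)

pivot columns: 0, 1, 2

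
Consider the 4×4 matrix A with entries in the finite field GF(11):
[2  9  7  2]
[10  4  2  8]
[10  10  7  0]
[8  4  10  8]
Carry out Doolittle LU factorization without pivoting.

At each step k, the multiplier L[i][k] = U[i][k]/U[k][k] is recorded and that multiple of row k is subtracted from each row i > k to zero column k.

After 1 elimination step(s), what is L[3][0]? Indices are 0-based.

L[3][0] = 4

k=0: U[0][0]=2
  eliminate (1,0): mult=5, new row 1: (0, 3, 0, 9); set L[1][0]=5
  eliminate (2,0): mult=5, new row 2: (0, 9, 5, 1); set L[2][0]=5
  eliminate (3,0): mult=4, new row 3: (0, 1, 4, 0); set L[3][0]=4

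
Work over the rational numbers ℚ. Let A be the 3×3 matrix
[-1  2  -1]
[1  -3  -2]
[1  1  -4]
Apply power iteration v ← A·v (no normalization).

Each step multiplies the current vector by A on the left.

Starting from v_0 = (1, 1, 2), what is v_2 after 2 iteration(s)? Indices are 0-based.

v_0 = (1, 1, 2).
v_1 = A·v_0 = (-1, -6, -6).
v_2 = A·v_1 = (-5, 29, 17).

v_2 = (-5, 29, 17)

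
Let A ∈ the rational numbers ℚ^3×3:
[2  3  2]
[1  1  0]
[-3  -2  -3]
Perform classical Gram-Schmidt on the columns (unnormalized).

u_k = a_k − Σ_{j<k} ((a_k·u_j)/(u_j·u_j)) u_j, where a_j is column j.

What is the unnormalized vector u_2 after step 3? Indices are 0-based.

Step 1: u_0 = a_0 = (2, 1, -3).
Step 2: u_1 = a_1 − (13/14)·u_0 = (8/7, 1/14, 11/14).
Step 3: u_2 = a_2 − (13/14)·u_0 − (-1/27)·u_1 = (5/27, -25/27, -5/27).

u_2 = (5/27, -25/27, -5/27)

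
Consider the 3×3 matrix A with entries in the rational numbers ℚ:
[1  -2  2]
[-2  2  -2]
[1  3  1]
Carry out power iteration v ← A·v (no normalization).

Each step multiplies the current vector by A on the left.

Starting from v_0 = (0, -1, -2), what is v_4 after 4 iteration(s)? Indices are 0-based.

v_0 = (0, -1, -2).
v_1 = A·v_0 = (-2, 2, -5).
v_2 = A·v_1 = (-16, 18, -1).
v_3 = A·v_2 = (-54, 70, 37).
v_4 = A·v_3 = (-120, 174, 193).

v_4 = (-120, 174, 193)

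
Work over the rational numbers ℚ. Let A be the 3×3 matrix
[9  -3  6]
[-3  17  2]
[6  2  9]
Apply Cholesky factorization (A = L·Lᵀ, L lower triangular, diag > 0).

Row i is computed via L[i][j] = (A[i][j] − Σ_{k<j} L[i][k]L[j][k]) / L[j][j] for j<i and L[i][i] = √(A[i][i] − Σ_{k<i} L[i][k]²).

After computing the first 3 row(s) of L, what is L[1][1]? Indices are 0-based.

L[1][1] = 4

Step 1: L[0][0] = √(9) = 3.
  L[1][0] = (-3) / L[0][0] = -1.
Step 2: L[1][1] = √(16) = 4.
  L[2][0] = (6) / L[0][0] = 2.
  L[2][1] = (4) / L[1][1] = 1.
Step 3: L[2][2] = √(4) = 2.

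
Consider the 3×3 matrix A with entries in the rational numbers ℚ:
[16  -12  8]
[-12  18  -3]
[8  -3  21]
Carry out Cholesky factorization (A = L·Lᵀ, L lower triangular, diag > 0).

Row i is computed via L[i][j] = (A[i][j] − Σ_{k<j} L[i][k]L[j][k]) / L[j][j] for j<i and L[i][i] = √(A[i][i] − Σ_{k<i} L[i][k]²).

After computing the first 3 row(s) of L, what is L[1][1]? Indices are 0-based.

Step 1: L[0][0] = √(16) = 4.
  L[1][0] = (-12) / L[0][0] = -3.
Step 2: L[1][1] = √(9) = 3.
  L[2][0] = (8) / L[0][0] = 2.
  L[2][1] = (3) / L[1][1] = 1.
Step 3: L[2][2] = √(16) = 4.

L[1][1] = 3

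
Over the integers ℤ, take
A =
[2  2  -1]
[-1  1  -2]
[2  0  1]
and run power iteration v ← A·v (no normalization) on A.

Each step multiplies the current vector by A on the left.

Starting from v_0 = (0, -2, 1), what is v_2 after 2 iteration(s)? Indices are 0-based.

v_0 = (0, -2, 1).
v_1 = A·v_0 = (-5, -4, 1).
v_2 = A·v_1 = (-19, -1, -9).

v_2 = (-19, -1, -9)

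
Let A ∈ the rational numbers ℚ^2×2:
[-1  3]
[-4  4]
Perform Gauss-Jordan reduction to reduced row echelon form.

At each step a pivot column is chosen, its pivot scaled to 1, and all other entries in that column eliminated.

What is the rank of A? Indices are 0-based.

rank = 2

step 1: normalize row 0 (÷-1) = (1, -3)
  row 1: subtract -4×row0 = (0, -8)
step 2: normalize row 1 (÷-8) = (0, 1)
  row 0: subtract -3×row1 = (1, 0)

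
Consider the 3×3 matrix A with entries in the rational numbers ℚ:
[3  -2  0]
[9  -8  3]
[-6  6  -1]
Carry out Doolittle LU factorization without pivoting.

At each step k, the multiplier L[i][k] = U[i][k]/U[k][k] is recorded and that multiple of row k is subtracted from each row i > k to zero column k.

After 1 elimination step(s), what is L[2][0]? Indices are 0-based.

L[2][0] = -2

Step 1: pivot at (0,0) is 3.
  row1 ← row1 − (3)·row0  ⇒  L[1][0]=3, U row1=(0, -2, 3)
  row2 ← row2 − (-2)·row0  ⇒  L[2][0]=-2, U row2=(0, 2, -1)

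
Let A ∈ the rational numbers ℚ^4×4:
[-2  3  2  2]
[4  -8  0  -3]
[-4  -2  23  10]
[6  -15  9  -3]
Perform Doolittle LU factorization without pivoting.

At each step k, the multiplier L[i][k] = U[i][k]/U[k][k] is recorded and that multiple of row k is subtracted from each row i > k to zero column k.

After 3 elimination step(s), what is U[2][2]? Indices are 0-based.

k=0: U[0][0]=-2
  eliminate (1,0): mult=-2, new row 1: (0, -2, 4, 1); set L[1][0]=-2
  eliminate (2,0): mult=2, new row 2: (0, -8, 19, 6); set L[2][0]=2
  eliminate (3,0): mult=-3, new row 3: (0, -6, 15, 3); set L[3][0]=-3
k=1: U[1][1]=-2
  eliminate (2,1): mult=4, new row 2: (0, 0, 3, 2); set L[2][1]=4
  eliminate (3,1): mult=3, new row 3: (0, 0, 3, 0); set L[3][1]=3
k=2: U[2][2]=3
  eliminate (3,2): mult=1, new row 3: (0, 0, 0, -2); set L[3][2]=1

U[2][2] = 3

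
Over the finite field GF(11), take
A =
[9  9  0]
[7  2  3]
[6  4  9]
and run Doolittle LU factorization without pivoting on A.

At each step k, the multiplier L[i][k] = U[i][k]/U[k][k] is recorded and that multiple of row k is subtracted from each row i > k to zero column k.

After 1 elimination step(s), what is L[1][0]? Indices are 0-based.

L[1][0] = 2

Step 1: pivot at (0,0) is 9.
  row1 ← row1 − (2)·row0  ⇒  L[1][0]=2, U row1=(0, 6, 3)
  row2 ← row2 − (8)·row0  ⇒  L[2][0]=8, U row2=(0, 9, 9)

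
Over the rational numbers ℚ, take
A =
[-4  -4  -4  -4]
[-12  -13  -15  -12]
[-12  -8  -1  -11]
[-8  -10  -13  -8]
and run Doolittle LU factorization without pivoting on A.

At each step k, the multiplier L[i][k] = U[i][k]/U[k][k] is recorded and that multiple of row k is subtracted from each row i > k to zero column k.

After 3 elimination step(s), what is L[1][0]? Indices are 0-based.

L[1][0] = 3

[col 0] pivot -4
  R1 -= 3*R0 → (0, -1, -3, 0)  (L[1][0] := 3)
  R2 -= 3*R0 → (0, 4, 11, 1)  (L[2][0] := 3)
  R3 -= 2*R0 → (0, -2, -5, 0)  (L[3][0] := 2)
[col 1] pivot -1
  R2 -= -4*R1 → (0, 0, -1, 1)  (L[2][1] := -4)
  R3 -= 2*R1 → (0, 0, 1, 0)  (L[3][1] := 2)
[col 2] pivot -1
  R3 -= -1*R2 → (0, 0, 0, 1)  (L[3][2] := -1)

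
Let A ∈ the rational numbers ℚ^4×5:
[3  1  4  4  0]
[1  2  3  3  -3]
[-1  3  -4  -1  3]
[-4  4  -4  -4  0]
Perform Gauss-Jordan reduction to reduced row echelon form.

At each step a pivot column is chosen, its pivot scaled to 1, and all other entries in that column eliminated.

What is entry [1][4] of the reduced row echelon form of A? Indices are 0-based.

step 1: normalize row 0 (÷3) = (1, 1/3, 4/3, 4/3, 0)
  row 1: subtract 1×row0 = (0, 5/3, 5/3, 5/3, -3)
  row 2: subtract -1×row0 = (0, 10/3, -8/3, 1/3, 3)
  row 3: subtract -4×row0 = (0, 16/3, 4/3, 4/3, 0)
step 2: normalize row 1 (÷5/3) = (0, 1, 1, 1, -9/5)
  row 0: subtract 1/3×row1 = (1, 0, 1, 1, 3/5)
  row 2: subtract 10/3×row1 = (0, 0, -6, -3, 9)
  row 3: subtract 16/3×row1 = (0, 0, -4, -4, 48/5)
step 3: normalize row 2 (÷-6) = (0, 0, 1, 1/2, -3/2)
  row 0: subtract 1×row2 = (1, 0, 0, 1/2, 21/10)
  row 1: subtract 1×row2 = (0, 1, 0, 1/2, -3/10)
  row 3: subtract -4×row2 = (0, 0, 0, -2, 18/5)
step 4: normalize row 3 (÷-2) = (0, 0, 0, 1, -9/5)
  row 0: subtract 1/2×row3 = (1, 0, 0, 0, 3)
  row 1: subtract 1/2×row3 = (0, 1, 0, 0, 3/5)
  row 2: subtract 1/2×row3 = (0, 0, 1, 0, -3/5)

M[1][4] = 3/5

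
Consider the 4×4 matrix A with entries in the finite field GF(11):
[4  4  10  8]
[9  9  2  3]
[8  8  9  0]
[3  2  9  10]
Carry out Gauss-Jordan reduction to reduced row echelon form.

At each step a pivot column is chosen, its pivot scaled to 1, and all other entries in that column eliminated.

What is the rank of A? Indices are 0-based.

[1] R0 /= 4  ⇒  (1, 1, 8, 2)
     R1 -= 9·R0  ⇒  (0, 0, 7, 7)
     R2 -= 8·R0  ⇒  (0, 0, 0, 6)
     R3 -= 3·R0  ⇒  (0, 10, 7, 4)
[2] R1 <-> R3
[2] R1 /= 10  ⇒  (0, 1, 4, 7)
     R0 -= 1·R1  ⇒  (1, 0, 4, 6)
[3] R2 <-> R3
[3] R2 /= 7  ⇒  (0, 0, 1, 1)
     R0 -= 4·R2  ⇒  (1, 0, 0, 2)
     R1 -= 4·R2  ⇒  (0, 1, 0, 3)
[4] R3 /= 6  ⇒  (0, 0, 0, 1)
     R0 -= 2·R3  ⇒  (1, 0, 0, 0)
     R1 -= 3·R3  ⇒  (0, 1, 0, 0)
     R2 -= 1·R3  ⇒  (0, 0, 1, 0)

rank = 4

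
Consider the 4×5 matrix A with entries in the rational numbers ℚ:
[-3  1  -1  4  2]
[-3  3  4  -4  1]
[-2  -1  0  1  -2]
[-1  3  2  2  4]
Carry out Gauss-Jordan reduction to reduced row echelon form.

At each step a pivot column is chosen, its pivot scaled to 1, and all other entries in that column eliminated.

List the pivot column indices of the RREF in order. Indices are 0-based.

pivot columns: 0, 1, 2, 3

[1] R0 /= -3  ⇒  (1, -1/3, 1/3, -4/3, -2/3)
     R1 -= -3·R0  ⇒  (0, 2, 5, -8, -1)
     R2 -= -2·R0  ⇒  (0, -5/3, 2/3, -5/3, -10/3)
     R3 -= -1·R0  ⇒  (0, 8/3, 7/3, 2/3, 10/3)
[2] R1 /= 2  ⇒  (0, 1, 5/2, -4, -1/2)
     R0 -= -1/3·R1  ⇒  (1, 0, 7/6, -8/3, -5/6)
     R2 -= -5/3·R1  ⇒  (0, 0, 29/6, -25/3, -25/6)
     R3 -= 8/3·R1  ⇒  (0, 0, -13/3, 34/3, 14/3)
[3] R2 /= 29/6  ⇒  (0, 0, 1, -50/29, -25/29)
     R0 -= 7/6·R2  ⇒  (1, 0, 0, -19/29, 5/29)
     R1 -= 5/2·R2  ⇒  (0, 1, 0, 9/29, 48/29)
     R3 -= -13/3·R2  ⇒  (0, 0, 0, 112/29, 27/29)
[4] R3 /= 112/29  ⇒  (0, 0, 0, 1, 27/112)
     R0 -= -19/29·R3  ⇒  (1, 0, 0, 0, 37/112)
     R1 -= 9/29·R3  ⇒  (0, 1, 0, 0, 177/112)
     R2 -= -50/29·R3  ⇒  (0, 0, 1, 0, -25/56)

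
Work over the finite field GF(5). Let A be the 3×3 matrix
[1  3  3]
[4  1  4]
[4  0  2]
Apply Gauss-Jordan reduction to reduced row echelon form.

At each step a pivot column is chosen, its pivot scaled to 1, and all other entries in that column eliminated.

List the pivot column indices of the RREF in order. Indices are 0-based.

[1] R0 /= 1  ⇒  (1, 3, 3)
     R1 -= 4·R0  ⇒  (0, 4, 2)
     R2 -= 4·R0  ⇒  (0, 3, 0)
[2] R1 /= 4  ⇒  (0, 1, 3)
     R0 -= 3·R1  ⇒  (1, 0, 4)
     R2 -= 3·R1  ⇒  (0, 0, 1)
[3] R2 /= 1  ⇒  (0, 0, 1)
     R0 -= 4·R2  ⇒  (1, 0, 0)
     R1 -= 3·R2  ⇒  (0, 1, 0)

pivot columns: 0, 1, 2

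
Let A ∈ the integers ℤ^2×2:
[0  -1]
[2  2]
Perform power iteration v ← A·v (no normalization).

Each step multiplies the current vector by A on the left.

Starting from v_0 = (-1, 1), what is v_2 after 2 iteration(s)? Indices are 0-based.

v_2 = (0, -2)

v_0 = (-1, 1).
v_1 = A·v_0 = (-1, 0).
v_2 = A·v_1 = (0, -2).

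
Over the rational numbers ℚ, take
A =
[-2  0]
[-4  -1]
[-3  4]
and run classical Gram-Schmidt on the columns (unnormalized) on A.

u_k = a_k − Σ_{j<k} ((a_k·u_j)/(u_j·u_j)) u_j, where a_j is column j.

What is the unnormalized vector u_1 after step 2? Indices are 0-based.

Step 1: u_0 = a_0 = (-2, -4, -3).
Step 2: u_1 = a_1 − (-8/29)·u_0 = (-16/29, -61/29, 92/29).

u_1 = (-16/29, -61/29, 92/29)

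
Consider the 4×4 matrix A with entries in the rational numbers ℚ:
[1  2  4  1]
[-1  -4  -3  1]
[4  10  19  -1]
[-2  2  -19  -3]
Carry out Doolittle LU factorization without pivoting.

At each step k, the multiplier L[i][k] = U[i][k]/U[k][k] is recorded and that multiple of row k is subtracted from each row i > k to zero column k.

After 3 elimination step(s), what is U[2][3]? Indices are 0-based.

[col 0] pivot 1
  R1 -= -1*R0 → (0, -2, 1, 2)  (L[1][0] := -1)
  R2 -= 4*R0 → (0, 2, 3, -5)  (L[2][0] := 4)
  R3 -= -2*R0 → (0, 6, -11, -1)  (L[3][0] := -2)
[col 1] pivot -2
  R2 -= -1*R1 → (0, 0, 4, -3)  (L[2][1] := -1)
  R3 -= -3*R1 → (0, 0, -8, 5)  (L[3][1] := -3)
[col 2] pivot 4
  R3 -= -2*R2 → (0, 0, 0, -1)  (L[3][2] := -2)

U[2][3] = -3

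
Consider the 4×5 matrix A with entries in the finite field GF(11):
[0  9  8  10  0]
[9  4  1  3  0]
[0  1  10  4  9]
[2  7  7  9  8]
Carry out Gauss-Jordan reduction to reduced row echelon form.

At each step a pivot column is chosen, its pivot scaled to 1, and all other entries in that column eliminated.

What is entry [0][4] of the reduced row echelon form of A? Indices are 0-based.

[1] R0 <-> R1
[1] R0 /= 9  ⇒  (1, 9, 5, 4, 0)
     R3 -= 2·R0  ⇒  (0, 0, 8, 1, 8)
[2] R1 /= 9  ⇒  (0, 1, 7, 6, 0)
     R0 -= 9·R1  ⇒  (1, 0, 8, 5, 0)
     R2 -= 1·R1  ⇒  (0, 0, 3, 9, 9)
[3] R2 /= 3  ⇒  (0, 0, 1, 3, 3)
     R0 -= 8·R2  ⇒  (1, 0, 0, 3, 9)
     R1 -= 7·R2  ⇒  (0, 1, 0, 7, 1)
     R3 -= 8·R2  ⇒  (0, 0, 0, 10, 6)
[4] R3 /= 10  ⇒  (0, 0, 0, 1, 5)
     R0 -= 3·R3  ⇒  (1, 0, 0, 0, 5)
     R1 -= 7·R3  ⇒  (0, 1, 0, 0, 10)
     R2 -= 3·R3  ⇒  (0, 0, 1, 0, 10)

M[0][4] = 5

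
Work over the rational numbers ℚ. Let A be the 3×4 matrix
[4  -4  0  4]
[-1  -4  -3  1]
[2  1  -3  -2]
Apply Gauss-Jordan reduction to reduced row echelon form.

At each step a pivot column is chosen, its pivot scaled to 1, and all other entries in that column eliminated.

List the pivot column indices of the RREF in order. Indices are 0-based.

pivot columns: 0, 1, 2

[1] R0 /= 4  ⇒  (1, -1, 0, 1)
     R1 -= -1·R0  ⇒  (0, -5, -3, 2)
     R2 -= 2·R0  ⇒  (0, 3, -3, -4)
[2] R1 /= -5  ⇒  (0, 1, 3/5, -2/5)
     R0 -= -1·R1  ⇒  (1, 0, 3/5, 3/5)
     R2 -= 3·R1  ⇒  (0, 0, -24/5, -14/5)
[3] R2 /= -24/5  ⇒  (0, 0, 1, 7/12)
     R0 -= 3/5·R2  ⇒  (1, 0, 0, 1/4)
     R1 -= 3/5·R2  ⇒  (0, 1, 0, -3/4)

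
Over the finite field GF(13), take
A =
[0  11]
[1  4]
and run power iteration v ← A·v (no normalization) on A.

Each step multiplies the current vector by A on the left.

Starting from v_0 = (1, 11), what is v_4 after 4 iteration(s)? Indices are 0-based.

v_0 = (1, 11).
v_1 = A·v_0 = (4, 6).
v_2 = A·v_1 = (1, 2).
v_3 = A·v_2 = (9, 9).
v_4 = A·v_3 = (8, 6).

v_4 = (8, 6)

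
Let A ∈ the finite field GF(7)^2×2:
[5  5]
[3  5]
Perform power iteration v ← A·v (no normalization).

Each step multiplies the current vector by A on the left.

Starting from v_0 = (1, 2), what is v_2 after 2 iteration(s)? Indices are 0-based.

v_0 = (1, 2).
v_1 = A·v_0 = (1, 6).
v_2 = A·v_1 = (0, 5).

v_2 = (0, 5)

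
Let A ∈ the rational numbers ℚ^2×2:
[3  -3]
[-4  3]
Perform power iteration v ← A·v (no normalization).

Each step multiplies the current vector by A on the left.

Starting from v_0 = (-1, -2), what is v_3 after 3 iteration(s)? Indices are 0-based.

v_3 = (99, -114)

v_0 = (-1, -2).
v_1 = A·v_0 = (3, -2).
v_2 = A·v_1 = (15, -18).
v_3 = A·v_2 = (99, -114).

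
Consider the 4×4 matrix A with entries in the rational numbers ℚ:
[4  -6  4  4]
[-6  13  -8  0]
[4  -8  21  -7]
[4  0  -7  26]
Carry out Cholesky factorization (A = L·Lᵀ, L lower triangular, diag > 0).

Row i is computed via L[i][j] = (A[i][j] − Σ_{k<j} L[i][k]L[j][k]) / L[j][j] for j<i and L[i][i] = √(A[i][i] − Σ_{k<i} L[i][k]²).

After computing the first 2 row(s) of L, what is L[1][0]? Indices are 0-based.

L[1][0] = -3

Step 1: L[0][0] = √(4) = 2.
  L[1][0] = (-6) / L[0][0] = -3.
Step 2: L[1][1] = √(4) = 2.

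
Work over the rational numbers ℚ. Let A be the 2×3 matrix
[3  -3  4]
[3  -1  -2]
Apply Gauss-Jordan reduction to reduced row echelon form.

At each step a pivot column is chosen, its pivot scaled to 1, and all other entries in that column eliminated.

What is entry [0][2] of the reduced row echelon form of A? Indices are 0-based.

step 1: normalize row 0 (÷3) = (1, -1, 4/3)
  row 1: subtract 3×row0 = (0, 2, -6)
step 2: normalize row 1 (÷2) = (0, 1, -3)
  row 0: subtract -1×row1 = (1, 0, -5/3)

M[0][2] = -5/3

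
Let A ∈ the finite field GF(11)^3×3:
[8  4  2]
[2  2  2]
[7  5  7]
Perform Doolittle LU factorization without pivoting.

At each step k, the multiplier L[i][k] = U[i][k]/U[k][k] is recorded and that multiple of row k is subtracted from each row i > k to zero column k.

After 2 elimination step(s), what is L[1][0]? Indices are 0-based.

L[1][0] = 3

k=0: U[0][0]=8
  eliminate (1,0): mult=3, new row 1: (0, 1, 7); set L[1][0]=3
  eliminate (2,0): mult=5, new row 2: (0, 7, 8); set L[2][0]=5
k=1: U[1][1]=1
  eliminate (2,1): mult=7, new row 2: (0, 0, 3); set L[2][1]=7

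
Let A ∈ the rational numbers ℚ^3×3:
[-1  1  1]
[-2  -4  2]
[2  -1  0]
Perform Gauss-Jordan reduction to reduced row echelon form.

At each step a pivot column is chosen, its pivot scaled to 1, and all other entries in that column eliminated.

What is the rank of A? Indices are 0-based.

step 1: normalize row 0 (÷-1) = (1, -1, -1)
  row 1: subtract -2×row0 = (0, -6, 0)
  row 2: subtract 2×row0 = (0, 1, 2)
step 2: normalize row 1 (÷-6) = (0, 1, 0)
  row 0: subtract -1×row1 = (1, 0, -1)
  row 2: subtract 1×row1 = (0, 0, 2)
step 3: normalize row 2 (÷2) = (0, 0, 1)
  row 0: subtract -1×row2 = (1, 0, 0)

rank = 3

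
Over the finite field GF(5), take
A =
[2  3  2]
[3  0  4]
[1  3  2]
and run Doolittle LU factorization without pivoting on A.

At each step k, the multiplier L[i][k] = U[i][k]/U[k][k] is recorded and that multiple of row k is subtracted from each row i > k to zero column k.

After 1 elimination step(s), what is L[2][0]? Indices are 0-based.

[col 0] pivot 2
  R1 -= 4*R0 → (0, 3, 1)  (L[1][0] := 4)
  R2 -= 3*R0 → (0, 4, 1)  (L[2][0] := 3)

L[2][0] = 3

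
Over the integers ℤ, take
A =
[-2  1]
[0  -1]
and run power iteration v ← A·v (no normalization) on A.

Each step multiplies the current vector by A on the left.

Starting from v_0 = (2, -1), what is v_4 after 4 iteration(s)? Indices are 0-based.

v_4 = (47, -1)

v_0 = (2, -1).
v_1 = A·v_0 = (-5, 1).
v_2 = A·v_1 = (11, -1).
v_3 = A·v_2 = (-23, 1).
v_4 = A·v_3 = (47, -1).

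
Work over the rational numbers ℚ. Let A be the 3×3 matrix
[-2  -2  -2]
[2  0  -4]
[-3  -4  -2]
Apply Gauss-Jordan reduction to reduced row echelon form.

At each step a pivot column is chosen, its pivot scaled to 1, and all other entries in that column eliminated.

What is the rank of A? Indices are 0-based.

pivot(0,0)=-2: scale R0 → (1, 1, 1)
  clear (1,0): R1 −= (2)R0 → (0, -2, -6)
  clear (2,0): R2 −= (-3)R0 → (0, -1, 1)
pivot(1,1)=-2: scale R1 → (0, 1, 3)
  clear (0,1): R0 −= (1)R1 → (1, 0, -2)
  clear (2,1): R2 −= (-1)R1 → (0, 0, 4)
pivot(2,2)=4: scale R2 → (0, 0, 1)
  clear (0,2): R0 −= (-2)R2 → (1, 0, 0)
  clear (1,2): R1 −= (3)R2 → (0, 1, 0)

rank = 3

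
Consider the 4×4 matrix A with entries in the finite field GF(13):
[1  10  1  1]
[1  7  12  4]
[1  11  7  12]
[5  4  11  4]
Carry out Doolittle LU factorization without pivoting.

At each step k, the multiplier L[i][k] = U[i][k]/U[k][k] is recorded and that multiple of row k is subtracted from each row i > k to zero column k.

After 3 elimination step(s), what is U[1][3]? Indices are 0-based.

U[1][3] = 3

k=0: U[0][0]=1
  eliminate (1,0): mult=1, new row 1: (0, 10, 11, 3); set L[1][0]=1
  eliminate (2,0): mult=1, new row 2: (0, 1, 6, 11); set L[2][0]=1
  eliminate (3,0): mult=5, new row 3: (0, 6, 6, 12); set L[3][0]=5
k=1: U[1][1]=10
  eliminate (2,1): mult=4, new row 2: (0, 0, 1, 12); set L[2][1]=4
  eliminate (3,1): mult=11, new row 3: (0, 0, 2, 5); set L[3][1]=11
k=2: U[2][2]=1
  eliminate (3,2): mult=2, new row 3: (0, 0, 0, 7); set L[3][2]=2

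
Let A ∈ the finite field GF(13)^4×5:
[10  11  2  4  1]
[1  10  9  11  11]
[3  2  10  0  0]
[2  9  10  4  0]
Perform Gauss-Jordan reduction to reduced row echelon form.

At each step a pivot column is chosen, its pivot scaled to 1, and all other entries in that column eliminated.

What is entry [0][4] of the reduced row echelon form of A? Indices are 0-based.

M[0][4] = 8

step 1: normalize row 0 (÷10) = (1, 5, 8, 3, 4)
  row 1: subtract 1×row0 = (0, 5, 1, 8, 7)
  row 2: subtract 3×row0 = (0, 0, 12, 4, 1)
  row 3: subtract 2×row0 = (0, 12, 7, 11, 5)
step 2: normalize row 1 (÷5) = (0, 1, 8, 12, 4)
  row 0: subtract 5×row1 = (1, 0, 7, 8, 10)
  row 3: subtract 12×row1 = (0, 0, 2, 10, 9)
step 3: normalize row 2 (÷12) = (0, 0, 1, 9, 12)
  row 0: subtract 7×row2 = (1, 0, 0, 10, 4)
  row 1: subtract 8×row2 = (0, 1, 0, 5, 12)
  row 3: subtract 2×row2 = (0, 0, 0, 5, 11)
step 4: normalize row 3 (÷5) = (0, 0, 0, 1, 10)
  row 0: subtract 10×row3 = (1, 0, 0, 0, 8)
  row 1: subtract 5×row3 = (0, 1, 0, 0, 1)
  row 2: subtract 9×row3 = (0, 0, 1, 0, 0)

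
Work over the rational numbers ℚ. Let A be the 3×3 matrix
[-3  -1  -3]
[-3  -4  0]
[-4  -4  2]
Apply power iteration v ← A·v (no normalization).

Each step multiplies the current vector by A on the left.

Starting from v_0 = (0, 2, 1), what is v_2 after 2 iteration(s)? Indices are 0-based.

v_0 = (0, 2, 1).
v_1 = A·v_0 = (-5, -8, -6).
v_2 = A·v_1 = (41, 47, 40).

v_2 = (41, 47, 40)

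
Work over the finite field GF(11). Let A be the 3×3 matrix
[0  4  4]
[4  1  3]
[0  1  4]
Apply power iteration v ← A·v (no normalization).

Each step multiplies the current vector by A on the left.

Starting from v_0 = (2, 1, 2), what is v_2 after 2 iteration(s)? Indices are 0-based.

v_2 = (8, 2, 7)

v_0 = (2, 1, 2).
v_1 = A·v_0 = (1, 4, 9).
v_2 = A·v_1 = (8, 2, 7).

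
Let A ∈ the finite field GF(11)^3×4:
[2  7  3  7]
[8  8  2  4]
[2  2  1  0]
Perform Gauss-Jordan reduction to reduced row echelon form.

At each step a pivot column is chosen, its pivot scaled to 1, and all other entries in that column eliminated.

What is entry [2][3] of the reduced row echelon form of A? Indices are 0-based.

M[2][3] = 9

pivot(0,0)=2: scale R0 → (1, 9, 7, 9)
  clear (1,0): R1 −= (8)R0 → (0, 2, 1, 9)
  clear (2,0): R2 −= (2)R0 → (0, 6, 9, 4)
pivot(1,1)=2: scale R1 → (0, 1, 6, 10)
  clear (0,1): R0 −= (9)R1 → (1, 0, 8, 7)
  clear (2,1): R2 −= (6)R1 → (0, 0, 6, 10)
pivot(2,2)=6: scale R2 → (0, 0, 1, 9)
  clear (0,2): R0 −= (8)R2 → (1, 0, 0, 1)
  clear (1,2): R1 −= (6)R2 → (0, 1, 0, 0)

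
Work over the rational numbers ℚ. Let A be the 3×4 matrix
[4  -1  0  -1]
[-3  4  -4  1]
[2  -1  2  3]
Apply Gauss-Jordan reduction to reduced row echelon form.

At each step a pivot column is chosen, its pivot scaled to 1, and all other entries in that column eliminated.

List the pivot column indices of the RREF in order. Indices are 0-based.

step 1: normalize row 0 (÷4) = (1, -1/4, 0, -1/4)
  row 1: subtract -3×row0 = (0, 13/4, -4, 1/4)
  row 2: subtract 2×row0 = (0, -1/2, 2, 7/2)
step 2: normalize row 1 (÷13/4) = (0, 1, -16/13, 1/13)
  row 0: subtract -1/4×row1 = (1, 0, -4/13, -3/13)
  row 2: subtract -1/2×row1 = (0, 0, 18/13, 46/13)
step 3: normalize row 2 (÷18/13) = (0, 0, 1, 23/9)
  row 0: subtract -4/13×row2 = (1, 0, 0, 5/9)
  row 1: subtract -16/13×row2 = (0, 1, 0, 29/9)

pivot columns: 0, 1, 2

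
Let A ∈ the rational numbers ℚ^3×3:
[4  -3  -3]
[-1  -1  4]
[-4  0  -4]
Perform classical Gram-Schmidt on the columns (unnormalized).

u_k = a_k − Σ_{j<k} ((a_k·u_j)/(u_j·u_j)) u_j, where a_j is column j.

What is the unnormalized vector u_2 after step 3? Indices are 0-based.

u_2 = (-32/19, 96/19, -56/19)

Step 1: u_0 = a_0 = (4, -1, -4).
Step 2: u_1 = a_1 − (-1/3)·u_0 = (-5/3, -4/3, -4/3).
Step 3: u_2 = a_2 − (0)·u_0 − (15/19)·u_1 = (-32/19, 96/19, -56/19).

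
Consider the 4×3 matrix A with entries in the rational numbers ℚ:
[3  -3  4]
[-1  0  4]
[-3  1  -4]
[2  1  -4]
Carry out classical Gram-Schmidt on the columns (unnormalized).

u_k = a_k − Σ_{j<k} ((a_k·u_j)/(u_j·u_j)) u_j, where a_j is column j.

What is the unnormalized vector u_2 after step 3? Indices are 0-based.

Step 1: u_0 = a_0 = (3, -1, -3, 2).
Step 2: u_1 = a_1 − (-10/23)·u_0 = (-39/23, -10/23, -7/23, 43/23).
Step 3: u_2 = a_2 − (12/23)·u_0 − (-20/9)·u_1 = (-4/3, 32/9, -28/9, -8/9).

u_2 = (-4/3, 32/9, -28/9, -8/9)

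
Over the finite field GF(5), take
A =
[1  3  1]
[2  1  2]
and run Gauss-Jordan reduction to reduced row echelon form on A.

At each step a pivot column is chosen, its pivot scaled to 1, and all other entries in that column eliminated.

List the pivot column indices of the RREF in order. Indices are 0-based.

step 1: normalize row 0 (÷1) = (1, 3, 1)
  row 1: subtract 2×row0 = (0, 0, 0)
skip col 1 (zero from row 1)
skip col 2 (zero from row 1)

pivot columns: 0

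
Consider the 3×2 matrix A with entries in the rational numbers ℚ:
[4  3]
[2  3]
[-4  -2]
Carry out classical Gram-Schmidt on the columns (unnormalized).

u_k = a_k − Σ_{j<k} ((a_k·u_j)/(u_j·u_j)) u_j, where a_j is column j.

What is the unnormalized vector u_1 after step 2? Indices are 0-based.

Step 1: u_0 = a_0 = (4, 2, -4).
Step 2: u_1 = a_1 − (13/18)·u_0 = (1/9, 14/9, 8/9).

u_1 = (1/9, 14/9, 8/9)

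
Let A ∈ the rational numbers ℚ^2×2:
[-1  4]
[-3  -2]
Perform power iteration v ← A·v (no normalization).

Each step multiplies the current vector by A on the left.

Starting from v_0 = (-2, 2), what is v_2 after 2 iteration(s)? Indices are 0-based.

v_0 = (-2, 2).
v_1 = A·v_0 = (10, 2).
v_2 = A·v_1 = (-2, -34).

v_2 = (-2, -34)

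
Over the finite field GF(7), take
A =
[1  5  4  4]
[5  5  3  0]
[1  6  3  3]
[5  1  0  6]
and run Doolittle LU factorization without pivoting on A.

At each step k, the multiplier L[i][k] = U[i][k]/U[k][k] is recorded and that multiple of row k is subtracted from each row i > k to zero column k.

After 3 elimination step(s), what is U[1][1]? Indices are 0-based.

k=0: U[0][0]=1
  eliminate (1,0): mult=5, new row 1: (0, 1, 4, 1); set L[1][0]=5
  eliminate (2,0): mult=1, new row 2: (0, 1, 6, 6); set L[2][0]=1
  eliminate (3,0): mult=5, new row 3: (0, 4, 1, 0); set L[3][0]=5
k=1: U[1][1]=1
  eliminate (2,1): mult=1, new row 2: (0, 0, 2, 5); set L[2][1]=1
  eliminate (3,1): mult=4, new row 3: (0, 0, 6, 3); set L[3][1]=4
k=2: U[2][2]=2
  eliminate (3,2): mult=3, new row 3: (0, 0, 0, 2); set L[3][2]=3

U[1][1] = 1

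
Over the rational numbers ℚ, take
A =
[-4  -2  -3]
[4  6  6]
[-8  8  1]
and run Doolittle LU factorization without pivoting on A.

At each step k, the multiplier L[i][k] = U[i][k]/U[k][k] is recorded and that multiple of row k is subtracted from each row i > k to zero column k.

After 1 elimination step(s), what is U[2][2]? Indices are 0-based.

[col 0] pivot -4
  R1 -= -1*R0 → (0, 4, 3)  (L[1][0] := -1)
  R2 -= 2*R0 → (0, 12, 7)  (L[2][0] := 2)

U[2][2] = 7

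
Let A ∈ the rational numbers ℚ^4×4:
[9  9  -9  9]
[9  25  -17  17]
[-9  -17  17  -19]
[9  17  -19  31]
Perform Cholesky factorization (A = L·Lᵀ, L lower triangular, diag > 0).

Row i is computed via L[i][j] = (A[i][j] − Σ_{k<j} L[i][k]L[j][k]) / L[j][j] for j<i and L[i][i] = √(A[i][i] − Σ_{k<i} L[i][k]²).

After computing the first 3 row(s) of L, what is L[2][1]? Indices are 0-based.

Step 1: L[0][0] = √(9) = 3.
  L[1][0] = (9) / L[0][0] = 3.
Step 2: L[1][1] = √(16) = 4.
  L[2][0] = (-9) / L[0][0] = -3.
  L[2][1] = (-8) / L[1][1] = -2.
Step 3: L[2][2] = √(4) = 2.

L[2][1] = -2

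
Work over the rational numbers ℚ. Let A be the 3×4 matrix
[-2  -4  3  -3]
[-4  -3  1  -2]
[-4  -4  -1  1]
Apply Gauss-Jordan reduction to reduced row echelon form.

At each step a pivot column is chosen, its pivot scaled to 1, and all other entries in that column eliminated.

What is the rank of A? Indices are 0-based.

rank = 3

pivot(0,0)=-2: scale R0 → (1, 2, -3/2, 3/2)
  clear (1,0): R1 −= (-4)R0 → (0, 5, -5, 4)
  clear (2,0): R2 −= (-4)R0 → (0, 4, -7, 7)
pivot(1,1)=5: scale R1 → (0, 1, -1, 4/5)
  clear (0,1): R0 −= (2)R1 → (1, 0, 1/2, -1/10)
  clear (2,1): R2 −= (4)R1 → (0, 0, -3, 19/5)
pivot(2,2)=-3: scale R2 → (0, 0, 1, -19/15)
  clear (0,2): R0 −= (1/2)R2 → (1, 0, 0, 8/15)
  clear (1,2): R1 −= (-1)R2 → (0, 1, 0, -7/15)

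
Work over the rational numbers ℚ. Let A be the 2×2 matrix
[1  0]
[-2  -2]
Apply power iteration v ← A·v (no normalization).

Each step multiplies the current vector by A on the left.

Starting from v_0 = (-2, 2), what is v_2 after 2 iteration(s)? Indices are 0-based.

v_2 = (-2, 4)

v_0 = (-2, 2).
v_1 = A·v_0 = (-2, 0).
v_2 = A·v_1 = (-2, 4).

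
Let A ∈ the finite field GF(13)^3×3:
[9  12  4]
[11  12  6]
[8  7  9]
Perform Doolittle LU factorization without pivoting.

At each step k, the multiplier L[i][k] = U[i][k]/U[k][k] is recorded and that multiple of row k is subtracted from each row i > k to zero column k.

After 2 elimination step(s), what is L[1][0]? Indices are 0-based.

[col 0] pivot 9
  R1 -= 7*R0 → (0, 6, 4)  (L[1][0] := 7)
  R2 -= 11*R0 → (0, 5, 4)  (L[2][0] := 11)
[col 1] pivot 6
  R2 -= 3*R1 → (0, 0, 5)  (L[2][1] := 3)

L[1][0] = 7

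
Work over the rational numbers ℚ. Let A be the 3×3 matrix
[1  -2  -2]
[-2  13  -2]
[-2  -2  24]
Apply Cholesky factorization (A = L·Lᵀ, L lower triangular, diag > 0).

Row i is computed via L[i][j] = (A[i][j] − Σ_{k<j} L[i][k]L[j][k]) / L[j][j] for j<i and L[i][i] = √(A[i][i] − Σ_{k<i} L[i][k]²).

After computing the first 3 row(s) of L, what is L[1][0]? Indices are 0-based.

Step 1: L[0][0] = √(1) = 1.
  L[1][0] = (-2) / L[0][0] = -2.
Step 2: L[1][1] = √(9) = 3.
  L[2][0] = (-2) / L[0][0] = -2.
  L[2][1] = (-6) / L[1][1] = -2.
Step 3: L[2][2] = √(16) = 4.

L[1][0] = -2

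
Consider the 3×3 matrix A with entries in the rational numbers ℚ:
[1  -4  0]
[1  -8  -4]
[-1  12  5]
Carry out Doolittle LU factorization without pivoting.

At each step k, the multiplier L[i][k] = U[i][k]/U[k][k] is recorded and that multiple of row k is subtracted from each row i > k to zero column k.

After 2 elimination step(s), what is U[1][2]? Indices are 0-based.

k=0: U[0][0]=1
  eliminate (1,0): mult=1, new row 1: (0, -4, -4); set L[1][0]=1
  eliminate (2,0): mult=-1, new row 2: (0, 8, 5); set L[2][0]=-1
k=1: U[1][1]=-4
  eliminate (2,1): mult=-2, new row 2: (0, 0, -3); set L[2][1]=-2

U[1][2] = -4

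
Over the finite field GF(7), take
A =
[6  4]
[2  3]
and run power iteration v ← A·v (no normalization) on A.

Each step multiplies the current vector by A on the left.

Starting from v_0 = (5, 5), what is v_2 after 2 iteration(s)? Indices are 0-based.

v_0 = (5, 5).
v_1 = A·v_0 = (1, 4).
v_2 = A·v_1 = (1, 0).

v_2 = (1, 0)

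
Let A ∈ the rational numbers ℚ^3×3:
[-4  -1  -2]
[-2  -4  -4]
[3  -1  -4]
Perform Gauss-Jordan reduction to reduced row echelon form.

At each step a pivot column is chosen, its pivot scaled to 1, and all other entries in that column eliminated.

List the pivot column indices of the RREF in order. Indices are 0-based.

pivot(0,0)=-4: scale R0 → (1, 1/4, 1/2)
  clear (1,0): R1 −= (-2)R0 → (0, -7/2, -3)
  clear (2,0): R2 −= (3)R0 → (0, -7/4, -11/2)
pivot(1,1)=-7/2: scale R1 → (0, 1, 6/7)
  clear (0,1): R0 −= (1/4)R1 → (1, 0, 2/7)
  clear (2,1): R2 −= (-7/4)R1 → (0, 0, -4)
pivot(2,2)=-4: scale R2 → (0, 0, 1)
  clear (0,2): R0 −= (2/7)R2 → (1, 0, 0)
  clear (1,2): R1 −= (6/7)R2 → (0, 1, 0)

pivot columns: 0, 1, 2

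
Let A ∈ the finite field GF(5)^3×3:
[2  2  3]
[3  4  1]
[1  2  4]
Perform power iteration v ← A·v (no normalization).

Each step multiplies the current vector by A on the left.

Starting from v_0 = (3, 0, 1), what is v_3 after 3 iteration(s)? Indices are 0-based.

v_3 = (2, 0, 0)

v_0 = (3, 0, 1).
v_1 = A·v_0 = (4, 0, 2).
v_2 = A·v_1 = (4, 4, 2).
v_3 = A·v_2 = (2, 0, 0).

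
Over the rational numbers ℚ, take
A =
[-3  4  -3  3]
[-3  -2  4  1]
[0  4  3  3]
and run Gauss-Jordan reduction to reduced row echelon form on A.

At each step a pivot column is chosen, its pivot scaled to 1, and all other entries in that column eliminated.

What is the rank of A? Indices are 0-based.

[1] R0 /= -3  ⇒  (1, -4/3, 1, -1)
     R1 -= -3·R0  ⇒  (0, -6, 7, -2)
[2] R1 /= -6  ⇒  (0, 1, -7/6, 1/3)
     R0 -= -4/3·R1  ⇒  (1, 0, -5/9, -5/9)
     R2 -= 4·R1  ⇒  (0, 0, 23/3, 5/3)
[3] R2 /= 23/3  ⇒  (0, 0, 1, 5/23)
     R0 -= -5/9·R2  ⇒  (1, 0, 0, -10/23)
     R1 -= -7/6·R2  ⇒  (0, 1, 0, 27/46)

rank = 3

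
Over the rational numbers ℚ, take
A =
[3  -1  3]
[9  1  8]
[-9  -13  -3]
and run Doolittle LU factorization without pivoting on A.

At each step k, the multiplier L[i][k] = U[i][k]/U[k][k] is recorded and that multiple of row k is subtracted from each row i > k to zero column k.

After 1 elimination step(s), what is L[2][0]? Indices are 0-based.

[col 0] pivot 3
  R1 -= 3*R0 → (0, 4, -1)  (L[1][0] := 3)
  R2 -= -3*R0 → (0, -16, 6)  (L[2][0] := -3)

L[2][0] = -3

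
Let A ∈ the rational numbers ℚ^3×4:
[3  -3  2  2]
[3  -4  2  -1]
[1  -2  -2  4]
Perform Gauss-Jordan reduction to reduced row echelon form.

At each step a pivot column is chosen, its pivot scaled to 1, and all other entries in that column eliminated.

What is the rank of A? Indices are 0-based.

rank = 3

[1] R0 /= 3  ⇒  (1, -1, 2/3, 2/3)
     R1 -= 3·R0  ⇒  (0, -1, 0, -3)
     R2 -= 1·R0  ⇒  (0, -1, -8/3, 10/3)
[2] R1 /= -1  ⇒  (0, 1, 0, 3)
     R0 -= -1·R1  ⇒  (1, 0, 2/3, 11/3)
     R2 -= -1·R1  ⇒  (0, 0, -8/3, 19/3)
[3] R2 /= -8/3  ⇒  (0, 0, 1, -19/8)
     R0 -= 2/3·R2  ⇒  (1, 0, 0, 21/4)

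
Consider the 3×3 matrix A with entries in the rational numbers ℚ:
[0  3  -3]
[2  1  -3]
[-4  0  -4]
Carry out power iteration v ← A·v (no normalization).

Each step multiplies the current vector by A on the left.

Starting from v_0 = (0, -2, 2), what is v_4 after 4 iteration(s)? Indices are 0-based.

v_4 = (216, 184, 2336)

v_0 = (0, -2, 2).
v_1 = A·v_0 = (-12, -8, -8).
v_2 = A·v_1 = (0, -8, 80).
v_3 = A·v_2 = (-264, -248, -320).
v_4 = A·v_3 = (216, 184, 2336).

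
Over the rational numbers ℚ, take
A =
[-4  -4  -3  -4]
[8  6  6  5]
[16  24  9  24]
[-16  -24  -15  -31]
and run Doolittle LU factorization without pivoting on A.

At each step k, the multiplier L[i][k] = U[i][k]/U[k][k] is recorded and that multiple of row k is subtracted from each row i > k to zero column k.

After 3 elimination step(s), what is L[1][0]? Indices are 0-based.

[col 0] pivot -4
  R1 -= -2*R0 → (0, -2, 0, -3)  (L[1][0] := -2)
  R2 -= -4*R0 → (0, 8, -3, 8)  (L[2][0] := -4)
  R3 -= 4*R0 → (0, -8, -3, -15)  (L[3][0] := 4)
[col 1] pivot -2
  R2 -= -4*R1 → (0, 0, -3, -4)  (L[2][1] := -4)
  R3 -= 4*R1 → (0, 0, -3, -3)  (L[3][1] := 4)
[col 2] pivot -3
  R3 -= 1*R2 → (0, 0, 0, 1)  (L[3][2] := 1)

L[1][0] = -2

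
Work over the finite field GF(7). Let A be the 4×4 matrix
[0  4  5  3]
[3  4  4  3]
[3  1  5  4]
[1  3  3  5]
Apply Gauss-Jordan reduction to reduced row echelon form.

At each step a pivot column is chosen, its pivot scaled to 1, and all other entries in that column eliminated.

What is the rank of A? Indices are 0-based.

pivot(0,0): swap R0↔R1
pivot(0,0)=3: scale R0 → (1, 6, 6, 1)
  clear (2,0): R2 −= (3)R0 → (0, 4, 1, 1)
  clear (3,0): R3 −= (1)R0 → (0, 4, 4, 4)
pivot(1,1)=4: scale R1 → (0, 1, 3, 6)
  clear (0,1): R0 −= (6)R1 → (1, 0, 2, 0)
  clear (2,1): R2 −= (4)R1 → (0, 0, 3, 5)
  clear (3,1): R3 −= (4)R1 → (0, 0, 6, 1)
pivot(2,2)=3: scale R2 → (0, 0, 1, 4)
  clear (0,2): R0 −= (2)R2 → (1, 0, 0, 6)
  clear (1,2): R1 −= (3)R2 → (0, 1, 0, 1)
  clear (3,2): R3 −= (6)R2 → (0, 0, 0, 5)
pivot(3,3)=5: scale R3 → (0, 0, 0, 1)
  clear (0,3): R0 −= (6)R3 → (1, 0, 0, 0)
  clear (1,3): R1 −= (1)R3 → (0, 1, 0, 0)
  clear (2,3): R2 −= (4)R3 → (0, 0, 1, 0)

rank = 4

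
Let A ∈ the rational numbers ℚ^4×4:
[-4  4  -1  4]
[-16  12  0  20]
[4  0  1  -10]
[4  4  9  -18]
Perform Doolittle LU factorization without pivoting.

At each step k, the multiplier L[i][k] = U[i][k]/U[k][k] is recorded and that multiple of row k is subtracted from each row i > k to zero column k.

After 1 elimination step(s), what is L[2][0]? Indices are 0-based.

Step 1: pivot at (0,0) is -4.
  row1 ← row1 − (4)·row0  ⇒  L[1][0]=4, U row1=(0, -4, 4, 4)
  row2 ← row2 − (-1)·row0  ⇒  L[2][0]=-1, U row2=(0, 4, 0, -6)
  row3 ← row3 − (-1)·row0  ⇒  L[3][0]=-1, U row3=(0, 8, 8, -14)

L[2][0] = -1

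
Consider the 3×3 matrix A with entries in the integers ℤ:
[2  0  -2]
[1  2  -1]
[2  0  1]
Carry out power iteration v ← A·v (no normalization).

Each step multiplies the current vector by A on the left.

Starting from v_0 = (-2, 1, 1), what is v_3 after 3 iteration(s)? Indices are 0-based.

v_3 = (18, -1, -27)

v_0 = (-2, 1, 1).
v_1 = A·v_0 = (-6, -1, -3).
v_2 = A·v_1 = (-6, -5, -15).
v_3 = A·v_2 = (18, -1, -27).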